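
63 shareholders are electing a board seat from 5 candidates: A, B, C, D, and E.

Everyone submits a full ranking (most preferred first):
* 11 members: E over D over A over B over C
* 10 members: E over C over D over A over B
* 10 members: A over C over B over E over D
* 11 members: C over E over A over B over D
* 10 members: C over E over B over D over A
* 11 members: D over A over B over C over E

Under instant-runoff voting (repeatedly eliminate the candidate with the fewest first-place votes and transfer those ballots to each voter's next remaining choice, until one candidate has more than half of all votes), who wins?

Round 1: A 10, B 0, C 21, D 11, E 21. B eliminated.
Round 2: A 10, C 21, D 11, E 21. A eliminated.
Round 3: C 31, D 11, E 21. D eliminated.
Round 4: C 42, E 21. C has a majority (≥32).

C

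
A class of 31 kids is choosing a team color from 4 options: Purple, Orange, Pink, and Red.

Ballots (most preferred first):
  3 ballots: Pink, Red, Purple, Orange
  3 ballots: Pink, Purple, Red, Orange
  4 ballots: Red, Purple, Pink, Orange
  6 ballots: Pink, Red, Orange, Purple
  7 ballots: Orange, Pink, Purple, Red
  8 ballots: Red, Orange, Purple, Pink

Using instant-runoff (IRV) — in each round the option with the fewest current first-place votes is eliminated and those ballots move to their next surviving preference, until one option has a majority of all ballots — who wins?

Round 1: Purple 0, Orange 7, Pink 12, Red 12. Purple eliminated.
Round 2: Orange 7, Pink 12, Red 12. Orange eliminated.
Round 3: Pink 19, Red 12. Pink has a majority (≥16).

Pink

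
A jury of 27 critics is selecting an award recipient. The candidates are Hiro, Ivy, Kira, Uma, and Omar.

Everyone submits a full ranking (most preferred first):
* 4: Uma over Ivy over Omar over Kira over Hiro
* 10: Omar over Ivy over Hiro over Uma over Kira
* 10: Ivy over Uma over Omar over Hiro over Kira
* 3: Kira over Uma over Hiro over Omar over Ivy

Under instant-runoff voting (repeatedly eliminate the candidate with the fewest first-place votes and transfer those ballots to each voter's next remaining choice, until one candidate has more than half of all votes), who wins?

Ivy

Round 1: Hiro 0, Ivy 10, Kira 3, Uma 4, Omar 10. Hiro eliminated.
Round 2: Ivy 10, Kira 3, Uma 4, Omar 10. Kira eliminated.
Round 3: Ivy 10, Uma 7, Omar 10. Uma eliminated.
Round 4: Ivy 14, Omar 13. Ivy has a majority (≥14).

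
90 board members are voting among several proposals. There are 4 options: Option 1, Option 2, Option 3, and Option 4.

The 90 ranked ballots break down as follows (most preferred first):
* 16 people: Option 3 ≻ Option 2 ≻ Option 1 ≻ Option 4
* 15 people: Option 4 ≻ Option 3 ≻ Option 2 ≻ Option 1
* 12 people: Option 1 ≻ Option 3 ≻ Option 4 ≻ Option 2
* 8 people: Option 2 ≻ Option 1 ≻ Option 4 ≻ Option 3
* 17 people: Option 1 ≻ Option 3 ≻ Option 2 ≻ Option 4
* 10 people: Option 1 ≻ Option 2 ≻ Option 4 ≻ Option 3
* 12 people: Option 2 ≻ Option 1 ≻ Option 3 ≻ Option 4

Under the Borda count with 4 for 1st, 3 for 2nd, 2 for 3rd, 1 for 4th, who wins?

Option 1

Option 1: 16×2 + 15×1 + 12×4 + 8×3 + 17×4 + 10×4 + 12×3 = 263
Option 2: 16×3 + 15×2 + 12×1 + 8×4 + 17×2 + 10×3 + 12×4 = 234
Option 3: 16×4 + 15×3 + 12×3 + 8×1 + 17×3 + 10×1 + 12×2 = 238
Option 4: 16×1 + 15×4 + 12×2 + 8×2 + 17×1 + 10×2 + 12×1 = 165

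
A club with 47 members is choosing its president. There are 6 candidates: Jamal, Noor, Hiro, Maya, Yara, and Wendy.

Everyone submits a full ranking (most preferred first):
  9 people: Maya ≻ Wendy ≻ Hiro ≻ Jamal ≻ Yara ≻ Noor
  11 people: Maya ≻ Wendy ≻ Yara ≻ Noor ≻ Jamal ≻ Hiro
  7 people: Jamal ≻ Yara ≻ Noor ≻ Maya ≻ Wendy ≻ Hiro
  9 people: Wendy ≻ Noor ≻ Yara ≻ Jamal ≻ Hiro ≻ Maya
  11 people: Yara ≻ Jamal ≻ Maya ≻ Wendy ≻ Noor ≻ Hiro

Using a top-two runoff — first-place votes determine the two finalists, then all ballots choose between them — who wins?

Yara

Round 1 first-place votes: Jamal 7, Noor 0, Hiro 0, Maya 20, Yara 11, Wendy 9. Maya and Yara advance.
Runoff: Maya is ranked above Yara on 20 ballots, Yara above Maya on 27.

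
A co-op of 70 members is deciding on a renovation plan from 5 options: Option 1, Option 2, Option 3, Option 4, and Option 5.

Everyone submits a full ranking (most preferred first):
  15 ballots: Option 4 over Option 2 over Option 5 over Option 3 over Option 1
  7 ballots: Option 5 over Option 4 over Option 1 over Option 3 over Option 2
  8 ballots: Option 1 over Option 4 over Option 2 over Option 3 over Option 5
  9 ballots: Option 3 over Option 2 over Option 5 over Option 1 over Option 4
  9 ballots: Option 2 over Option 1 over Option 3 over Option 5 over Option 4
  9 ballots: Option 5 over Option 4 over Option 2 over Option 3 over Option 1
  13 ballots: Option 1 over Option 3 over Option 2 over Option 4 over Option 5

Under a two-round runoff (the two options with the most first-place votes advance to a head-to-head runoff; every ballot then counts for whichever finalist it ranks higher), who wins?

Option 5

Round 1 first-place votes: Option 1 21, Option 2 9, Option 3 9, Option 4 15, Option 5 16. Option 1 and Option 5 advance.
Runoff: Option 1 is ranked above Option 5 on 30 ballots, Option 5 above Option 1 on 40.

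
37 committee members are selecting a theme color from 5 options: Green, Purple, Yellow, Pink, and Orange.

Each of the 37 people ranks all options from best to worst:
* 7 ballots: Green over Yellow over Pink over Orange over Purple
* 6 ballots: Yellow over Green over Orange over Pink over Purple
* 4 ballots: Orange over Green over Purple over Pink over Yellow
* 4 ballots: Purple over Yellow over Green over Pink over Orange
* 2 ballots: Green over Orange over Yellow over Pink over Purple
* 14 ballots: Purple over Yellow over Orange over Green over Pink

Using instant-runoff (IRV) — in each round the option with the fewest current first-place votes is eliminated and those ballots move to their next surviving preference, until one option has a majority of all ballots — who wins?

Round 1: Green 9, Purple 18, Yellow 6, Pink 0, Orange 4. Pink eliminated.
Round 2: Green 9, Purple 18, Yellow 6, Orange 4. Orange eliminated.
Round 3: Green 13, Purple 18, Yellow 6. Yellow eliminated.
Round 4: Green 19, Purple 18. Green has a majority (≥19).

Green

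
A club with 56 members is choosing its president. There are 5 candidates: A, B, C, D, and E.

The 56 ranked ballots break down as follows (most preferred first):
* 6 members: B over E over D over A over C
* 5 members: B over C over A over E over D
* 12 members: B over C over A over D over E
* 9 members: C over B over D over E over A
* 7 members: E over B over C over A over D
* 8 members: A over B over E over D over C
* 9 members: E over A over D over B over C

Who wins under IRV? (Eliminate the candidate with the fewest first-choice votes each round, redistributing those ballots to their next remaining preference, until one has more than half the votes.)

B

Round 1: A 8, B 23, C 9, D 0, E 16. D eliminated.
Round 2: A 8, B 23, C 9, E 16. A eliminated.
Round 3: B 31, C 9, E 16. B has a majority (≥29).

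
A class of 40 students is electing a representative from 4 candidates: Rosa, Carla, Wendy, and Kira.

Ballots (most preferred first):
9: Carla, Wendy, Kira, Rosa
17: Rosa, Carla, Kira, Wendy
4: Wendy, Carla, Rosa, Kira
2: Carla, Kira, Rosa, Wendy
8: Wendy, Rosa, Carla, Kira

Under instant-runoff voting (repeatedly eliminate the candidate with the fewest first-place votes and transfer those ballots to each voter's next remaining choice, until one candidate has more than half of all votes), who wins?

Wendy

Round 1: Rosa 17, Carla 11, Wendy 12, Kira 0. Kira eliminated.
Round 2: Rosa 17, Carla 11, Wendy 12. Carla eliminated.
Round 3: Rosa 19, Wendy 21. Wendy has a majority (≥21).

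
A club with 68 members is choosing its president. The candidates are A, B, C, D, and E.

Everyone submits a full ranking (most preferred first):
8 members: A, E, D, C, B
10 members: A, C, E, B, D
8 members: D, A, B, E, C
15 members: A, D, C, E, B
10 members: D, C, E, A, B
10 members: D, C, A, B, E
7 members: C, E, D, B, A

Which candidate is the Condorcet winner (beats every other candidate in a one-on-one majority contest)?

D vs A: 35–33
D vs B: 58–10
D vs C: 51–17
D vs E: 43–25
D beats every other candidate.

D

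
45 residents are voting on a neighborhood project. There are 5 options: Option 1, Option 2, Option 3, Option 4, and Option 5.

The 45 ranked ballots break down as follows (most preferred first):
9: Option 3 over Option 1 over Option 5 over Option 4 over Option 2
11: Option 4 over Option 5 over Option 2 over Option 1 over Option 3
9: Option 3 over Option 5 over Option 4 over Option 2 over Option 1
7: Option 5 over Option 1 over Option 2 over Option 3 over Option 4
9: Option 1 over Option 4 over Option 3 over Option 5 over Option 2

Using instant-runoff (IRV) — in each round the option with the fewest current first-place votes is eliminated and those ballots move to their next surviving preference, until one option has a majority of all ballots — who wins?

Round 1: Option 1 9, Option 2 0, Option 3 18, Option 4 11, Option 5 7. Option 2 eliminated.
Round 2: Option 1 9, Option 3 18, Option 4 11, Option 5 7. Option 5 eliminated.
Round 3: Option 1 16, Option 3 18, Option 4 11. Option 4 eliminated.
Round 4: Option 1 27, Option 3 18. Option 1 has a majority (≥23).

Option 1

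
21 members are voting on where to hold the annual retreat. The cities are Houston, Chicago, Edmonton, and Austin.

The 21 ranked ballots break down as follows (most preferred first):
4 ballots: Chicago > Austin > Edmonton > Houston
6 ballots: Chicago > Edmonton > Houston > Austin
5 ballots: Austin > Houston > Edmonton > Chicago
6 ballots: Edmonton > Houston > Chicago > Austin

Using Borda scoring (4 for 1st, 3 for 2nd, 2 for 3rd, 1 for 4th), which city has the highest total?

Houston: 4×1 + 6×2 + 5×3 + 6×3 = 49
Chicago: 4×4 + 6×4 + 5×1 + 6×2 = 57
Edmonton: 4×2 + 6×3 + 5×2 + 6×4 = 60
Austin: 4×3 + 6×1 + 5×4 + 6×1 = 44

Edmonton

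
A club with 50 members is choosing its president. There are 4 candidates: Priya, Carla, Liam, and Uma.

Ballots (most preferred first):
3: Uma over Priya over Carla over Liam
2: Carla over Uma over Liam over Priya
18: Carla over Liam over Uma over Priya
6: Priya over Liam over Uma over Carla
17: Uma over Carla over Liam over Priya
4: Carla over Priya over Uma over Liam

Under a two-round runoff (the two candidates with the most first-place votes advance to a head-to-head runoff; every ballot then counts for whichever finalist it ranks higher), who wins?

Round 1 first-place votes: Priya 6, Carla 24, Liam 0, Uma 20. Carla and Uma advance.
Runoff: Carla is ranked above Uma on 24 ballots, Uma above Carla on 26.

Uma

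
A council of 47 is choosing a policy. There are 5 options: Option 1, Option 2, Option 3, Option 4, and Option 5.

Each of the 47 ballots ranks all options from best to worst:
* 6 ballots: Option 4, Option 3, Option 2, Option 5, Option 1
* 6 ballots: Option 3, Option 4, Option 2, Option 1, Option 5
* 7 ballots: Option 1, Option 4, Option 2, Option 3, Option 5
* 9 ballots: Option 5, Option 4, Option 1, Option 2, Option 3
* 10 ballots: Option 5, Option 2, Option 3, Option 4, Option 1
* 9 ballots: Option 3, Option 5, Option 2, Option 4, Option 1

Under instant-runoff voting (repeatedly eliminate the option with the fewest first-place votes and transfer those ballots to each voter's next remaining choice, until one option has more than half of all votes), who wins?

Round 1: Option 1 7, Option 2 0, Option 3 15, Option 4 6, Option 5 19. Option 2 eliminated.
Round 2: Option 1 7, Option 3 15, Option 4 6, Option 5 19. Option 4 eliminated.
Round 3: Option 1 7, Option 3 21, Option 5 19. Option 1 eliminated.
Round 4: Option 3 28, Option 5 19. Option 3 has a majority (≥24).

Option 3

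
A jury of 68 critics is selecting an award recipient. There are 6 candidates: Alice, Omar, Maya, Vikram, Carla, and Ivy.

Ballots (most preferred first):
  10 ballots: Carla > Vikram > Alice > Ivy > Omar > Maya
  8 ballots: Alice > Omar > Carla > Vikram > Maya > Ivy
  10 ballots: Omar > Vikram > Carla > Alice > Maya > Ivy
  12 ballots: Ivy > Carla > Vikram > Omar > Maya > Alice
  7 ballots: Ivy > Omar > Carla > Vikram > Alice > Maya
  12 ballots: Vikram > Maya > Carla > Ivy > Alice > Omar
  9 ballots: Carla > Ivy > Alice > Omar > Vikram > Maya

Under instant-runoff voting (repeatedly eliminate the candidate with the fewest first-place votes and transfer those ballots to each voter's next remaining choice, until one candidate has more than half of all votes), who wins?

Round 1: Alice 8, Omar 10, Maya 0, Vikram 12, Carla 19, Ivy 19. Maya eliminated.
Round 2: Alice 8, Omar 10, Vikram 12, Carla 19, Ivy 19. Alice eliminated.
Round 3: Omar 18, Vikram 12, Carla 19, Ivy 19. Vikram eliminated.
Round 4: Omar 18, Carla 31, Ivy 19. Omar eliminated.
Round 5: Carla 49, Ivy 19. Carla has a majority (≥35).

Carla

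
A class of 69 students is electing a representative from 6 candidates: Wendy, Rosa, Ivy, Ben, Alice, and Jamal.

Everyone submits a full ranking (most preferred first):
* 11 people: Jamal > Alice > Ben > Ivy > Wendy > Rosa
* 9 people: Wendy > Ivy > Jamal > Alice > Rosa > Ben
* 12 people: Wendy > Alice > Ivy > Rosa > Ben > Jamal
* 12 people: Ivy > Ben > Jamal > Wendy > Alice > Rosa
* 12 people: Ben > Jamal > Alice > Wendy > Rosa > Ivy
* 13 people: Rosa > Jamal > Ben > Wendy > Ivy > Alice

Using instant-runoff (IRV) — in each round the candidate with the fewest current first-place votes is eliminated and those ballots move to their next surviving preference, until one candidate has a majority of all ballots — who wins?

Round 1: Wendy 21, Rosa 13, Ivy 12, Ben 12, Alice 0, Jamal 11. Alice eliminated.
Round 2: Wendy 21, Rosa 13, Ivy 12, Ben 12, Jamal 11. Jamal eliminated.
Round 3: Wendy 21, Rosa 13, Ivy 12, Ben 23. Ivy eliminated.
Round 4: Wendy 21, Rosa 13, Ben 35. Ben has a majority (≥35).

Ben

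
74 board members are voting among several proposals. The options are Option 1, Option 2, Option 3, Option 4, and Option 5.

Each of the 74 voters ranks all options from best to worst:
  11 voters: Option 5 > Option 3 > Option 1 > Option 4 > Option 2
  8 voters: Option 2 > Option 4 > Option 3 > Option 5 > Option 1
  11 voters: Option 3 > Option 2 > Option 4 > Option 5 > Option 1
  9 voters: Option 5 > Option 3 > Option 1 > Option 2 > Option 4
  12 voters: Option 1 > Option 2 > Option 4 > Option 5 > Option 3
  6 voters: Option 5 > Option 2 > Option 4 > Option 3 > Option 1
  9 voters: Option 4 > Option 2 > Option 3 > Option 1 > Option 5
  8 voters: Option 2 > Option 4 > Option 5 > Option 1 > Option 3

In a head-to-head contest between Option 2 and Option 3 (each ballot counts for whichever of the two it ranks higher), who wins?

Option 2

Option 2 is ranked above Option 3 on 43 ballots; Option 3 above Option 2 on 31.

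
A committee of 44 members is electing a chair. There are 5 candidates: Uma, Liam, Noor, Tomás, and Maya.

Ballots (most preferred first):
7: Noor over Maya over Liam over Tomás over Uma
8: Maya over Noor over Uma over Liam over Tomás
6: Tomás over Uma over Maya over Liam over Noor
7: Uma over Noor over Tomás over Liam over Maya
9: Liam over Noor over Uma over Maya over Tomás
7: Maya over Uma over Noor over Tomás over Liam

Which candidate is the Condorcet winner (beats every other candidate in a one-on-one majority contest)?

Noor vs Uma: 24–20
Noor vs Liam: 29–15
Noor vs Tomás: 38–6
Noor vs Maya: 23–21
Noor beats every other candidate.

Noor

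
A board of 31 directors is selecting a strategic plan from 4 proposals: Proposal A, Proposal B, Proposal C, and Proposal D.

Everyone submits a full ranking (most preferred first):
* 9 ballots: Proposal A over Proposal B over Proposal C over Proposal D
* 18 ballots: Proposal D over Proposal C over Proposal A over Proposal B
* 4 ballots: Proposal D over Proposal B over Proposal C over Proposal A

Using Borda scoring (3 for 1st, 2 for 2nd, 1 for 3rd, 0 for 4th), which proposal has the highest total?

Proposal D

Proposal A: 9×3 + 18×1 + 4×0 = 45
Proposal B: 9×2 + 18×0 + 4×2 = 26
Proposal C: 9×1 + 18×2 + 4×1 = 49
Proposal D: 9×0 + 18×3 + 4×3 = 66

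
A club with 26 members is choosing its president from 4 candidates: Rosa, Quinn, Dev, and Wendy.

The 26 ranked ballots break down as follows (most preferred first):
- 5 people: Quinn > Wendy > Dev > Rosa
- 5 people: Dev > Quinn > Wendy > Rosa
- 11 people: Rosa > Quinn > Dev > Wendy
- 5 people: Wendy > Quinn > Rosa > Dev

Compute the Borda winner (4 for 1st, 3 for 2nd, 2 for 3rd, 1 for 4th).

Rosa: 5×1 + 5×1 + 11×4 + 5×2 = 64
Quinn: 5×4 + 5×3 + 11×3 + 5×3 = 83
Dev: 5×2 + 5×4 + 11×2 + 5×1 = 57
Wendy: 5×3 + 5×2 + 11×1 + 5×4 = 56

Quinn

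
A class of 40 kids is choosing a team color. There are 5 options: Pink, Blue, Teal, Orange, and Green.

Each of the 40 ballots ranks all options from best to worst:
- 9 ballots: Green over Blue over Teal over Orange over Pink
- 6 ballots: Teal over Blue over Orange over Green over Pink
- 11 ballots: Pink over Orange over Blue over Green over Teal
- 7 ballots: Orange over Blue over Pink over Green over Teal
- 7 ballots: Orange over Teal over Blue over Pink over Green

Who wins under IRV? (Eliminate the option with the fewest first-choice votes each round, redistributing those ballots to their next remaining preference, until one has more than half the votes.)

Round 1: Pink 11, Blue 0, Teal 6, Orange 14, Green 9. Blue eliminated.
Round 2: Pink 11, Teal 6, Orange 14, Green 9. Teal eliminated.
Round 3: Pink 11, Orange 20, Green 9. Green eliminated.
Round 4: Pink 11, Orange 29. Orange has a majority (≥21).

Orange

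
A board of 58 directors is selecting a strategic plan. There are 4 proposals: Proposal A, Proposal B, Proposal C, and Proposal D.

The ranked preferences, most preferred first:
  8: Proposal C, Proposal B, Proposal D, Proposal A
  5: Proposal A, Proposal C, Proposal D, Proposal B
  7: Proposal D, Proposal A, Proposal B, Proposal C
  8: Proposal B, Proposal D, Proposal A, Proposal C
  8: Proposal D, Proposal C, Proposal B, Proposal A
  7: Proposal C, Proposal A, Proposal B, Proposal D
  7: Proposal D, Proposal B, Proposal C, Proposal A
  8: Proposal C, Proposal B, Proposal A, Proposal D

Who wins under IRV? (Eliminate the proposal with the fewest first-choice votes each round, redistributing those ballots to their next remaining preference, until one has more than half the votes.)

Proposal D

Round 1: Proposal A 5, Proposal B 8, Proposal C 23, Proposal D 22. Proposal A eliminated.
Round 2: Proposal B 8, Proposal C 28, Proposal D 22. Proposal B eliminated.
Round 3: Proposal C 28, Proposal D 30. Proposal D has a majority (≥30).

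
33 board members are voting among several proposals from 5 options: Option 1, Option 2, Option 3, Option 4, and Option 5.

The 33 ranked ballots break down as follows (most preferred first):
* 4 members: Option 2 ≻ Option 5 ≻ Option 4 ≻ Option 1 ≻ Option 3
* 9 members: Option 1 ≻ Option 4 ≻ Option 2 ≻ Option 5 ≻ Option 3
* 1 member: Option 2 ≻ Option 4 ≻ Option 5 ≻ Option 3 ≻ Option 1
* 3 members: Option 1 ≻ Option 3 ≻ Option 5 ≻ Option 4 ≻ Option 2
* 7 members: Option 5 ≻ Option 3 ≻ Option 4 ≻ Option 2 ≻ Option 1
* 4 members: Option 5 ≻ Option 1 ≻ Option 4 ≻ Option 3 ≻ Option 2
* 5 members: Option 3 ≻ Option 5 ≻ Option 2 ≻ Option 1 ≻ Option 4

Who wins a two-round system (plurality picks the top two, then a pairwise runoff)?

Option 5

Round 1 first-place votes: Option 1 12, Option 2 5, Option 3 5, Option 4 0, Option 5 11. Option 1 and Option 5 advance.
Runoff: Option 1 is ranked above Option 5 on 12 ballots, Option 5 above Option 1 on 21.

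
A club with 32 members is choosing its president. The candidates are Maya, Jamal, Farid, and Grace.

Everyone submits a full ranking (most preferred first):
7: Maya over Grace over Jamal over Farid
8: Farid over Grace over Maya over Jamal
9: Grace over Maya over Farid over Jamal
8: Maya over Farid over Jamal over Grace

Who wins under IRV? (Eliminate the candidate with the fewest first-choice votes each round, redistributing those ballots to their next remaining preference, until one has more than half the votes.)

Round 1: Maya 15, Jamal 0, Farid 8, Grace 9. Jamal eliminated.
Round 2: Maya 15, Farid 8, Grace 9. Farid eliminated.
Round 3: Maya 15, Grace 17. Grace has a majority (≥17).

Grace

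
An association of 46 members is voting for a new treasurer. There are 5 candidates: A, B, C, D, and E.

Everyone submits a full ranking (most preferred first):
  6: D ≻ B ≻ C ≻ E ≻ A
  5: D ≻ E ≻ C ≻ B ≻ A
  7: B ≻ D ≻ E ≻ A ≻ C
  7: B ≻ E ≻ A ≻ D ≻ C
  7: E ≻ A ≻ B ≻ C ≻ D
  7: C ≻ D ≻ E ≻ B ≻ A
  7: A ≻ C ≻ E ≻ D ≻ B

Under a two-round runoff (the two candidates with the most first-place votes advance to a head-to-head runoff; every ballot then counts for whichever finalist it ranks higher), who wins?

Round 1 first-place votes: A 7, B 14, C 7, D 11, E 7. B and D advance.
Runoff: B is ranked above D on 21 ballots, D above B on 25.

D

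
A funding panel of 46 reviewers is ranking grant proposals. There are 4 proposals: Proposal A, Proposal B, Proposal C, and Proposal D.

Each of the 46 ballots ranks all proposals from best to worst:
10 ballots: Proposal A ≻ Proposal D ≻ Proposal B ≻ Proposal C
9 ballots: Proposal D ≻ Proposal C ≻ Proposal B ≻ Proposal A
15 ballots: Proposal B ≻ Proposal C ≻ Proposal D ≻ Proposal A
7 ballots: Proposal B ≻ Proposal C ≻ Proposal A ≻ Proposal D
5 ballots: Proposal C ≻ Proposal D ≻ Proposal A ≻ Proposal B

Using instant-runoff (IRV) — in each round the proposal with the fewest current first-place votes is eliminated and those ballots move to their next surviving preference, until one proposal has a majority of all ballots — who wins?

Round 1: Proposal A 10, Proposal B 22, Proposal C 5, Proposal D 9. Proposal C eliminated.
Round 2: Proposal A 10, Proposal B 22, Proposal D 14. Proposal A eliminated.
Round 3: Proposal B 22, Proposal D 24. Proposal D has a majority (≥24).

Proposal D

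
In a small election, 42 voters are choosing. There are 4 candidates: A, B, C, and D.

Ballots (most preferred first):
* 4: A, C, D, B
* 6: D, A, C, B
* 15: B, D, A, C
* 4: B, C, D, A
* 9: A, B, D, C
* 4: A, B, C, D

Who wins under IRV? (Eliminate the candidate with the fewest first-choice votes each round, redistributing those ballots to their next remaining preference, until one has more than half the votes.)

Round 1: A 17, B 19, C 0, D 6. C eliminated.
Round 2: A 17, B 19, D 6. D eliminated.
Round 3: A 23, B 19. A has a majority (≥22).

A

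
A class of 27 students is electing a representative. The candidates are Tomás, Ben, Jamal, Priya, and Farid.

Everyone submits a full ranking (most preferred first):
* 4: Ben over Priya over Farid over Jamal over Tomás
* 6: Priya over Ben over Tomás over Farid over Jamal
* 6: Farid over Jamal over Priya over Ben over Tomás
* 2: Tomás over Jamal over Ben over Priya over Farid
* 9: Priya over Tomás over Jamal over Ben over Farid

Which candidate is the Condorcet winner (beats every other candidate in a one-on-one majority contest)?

Priya vs Tomás: 25–2
Priya vs Ben: 21–6
Priya vs Jamal: 19–8
Priya vs Farid: 21–6
Priya beats every other candidate.

Priya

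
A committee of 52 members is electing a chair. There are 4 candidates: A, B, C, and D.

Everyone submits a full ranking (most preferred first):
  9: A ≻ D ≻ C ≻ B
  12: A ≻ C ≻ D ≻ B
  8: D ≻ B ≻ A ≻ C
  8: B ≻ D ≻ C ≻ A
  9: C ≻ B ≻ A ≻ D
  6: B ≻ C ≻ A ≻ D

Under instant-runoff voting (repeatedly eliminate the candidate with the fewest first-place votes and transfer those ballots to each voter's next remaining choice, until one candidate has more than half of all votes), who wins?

B

Round 1: A 21, B 14, C 9, D 8. D eliminated.
Round 2: A 21, B 22, C 9. C eliminated.
Round 3: A 21, B 31. B has a majority (≥27).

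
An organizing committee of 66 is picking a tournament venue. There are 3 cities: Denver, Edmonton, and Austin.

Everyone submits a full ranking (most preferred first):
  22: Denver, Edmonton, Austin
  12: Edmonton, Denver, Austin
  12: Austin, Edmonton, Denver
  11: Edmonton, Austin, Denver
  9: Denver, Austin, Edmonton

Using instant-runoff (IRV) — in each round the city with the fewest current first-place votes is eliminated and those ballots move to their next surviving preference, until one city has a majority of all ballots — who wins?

Round 1: Denver 31, Edmonton 23, Austin 12. Austin eliminated.
Round 2: Denver 31, Edmonton 35. Edmonton has a majority (≥34).

Edmonton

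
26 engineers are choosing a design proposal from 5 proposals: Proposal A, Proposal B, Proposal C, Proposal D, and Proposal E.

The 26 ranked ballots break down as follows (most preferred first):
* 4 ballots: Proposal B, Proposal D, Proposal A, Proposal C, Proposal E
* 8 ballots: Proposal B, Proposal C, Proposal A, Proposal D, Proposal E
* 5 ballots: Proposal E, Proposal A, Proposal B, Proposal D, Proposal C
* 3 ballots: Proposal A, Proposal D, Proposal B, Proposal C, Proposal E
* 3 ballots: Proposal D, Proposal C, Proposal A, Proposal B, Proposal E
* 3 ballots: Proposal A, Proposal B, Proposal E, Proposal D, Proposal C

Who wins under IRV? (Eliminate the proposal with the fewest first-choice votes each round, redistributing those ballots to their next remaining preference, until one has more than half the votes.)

Proposal A

Round 1: Proposal A 6, Proposal B 12, Proposal C 0, Proposal D 3, Proposal E 5. Proposal C eliminated.
Round 2: Proposal A 6, Proposal B 12, Proposal D 3, Proposal E 5. Proposal D eliminated.
Round 3: Proposal A 9, Proposal B 12, Proposal E 5. Proposal E eliminated.
Round 4: Proposal A 14, Proposal B 12. Proposal A has a majority (≥14).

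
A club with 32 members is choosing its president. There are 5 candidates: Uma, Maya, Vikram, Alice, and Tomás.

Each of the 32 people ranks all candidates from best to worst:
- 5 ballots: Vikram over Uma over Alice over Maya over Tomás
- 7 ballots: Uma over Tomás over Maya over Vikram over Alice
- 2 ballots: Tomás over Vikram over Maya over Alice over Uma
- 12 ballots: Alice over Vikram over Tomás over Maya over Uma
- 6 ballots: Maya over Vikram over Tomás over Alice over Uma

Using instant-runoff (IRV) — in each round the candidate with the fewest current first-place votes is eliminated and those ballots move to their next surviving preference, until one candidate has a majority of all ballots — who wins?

Vikram

Round 1: Uma 7, Maya 6, Vikram 5, Alice 12, Tomás 2. Tomás eliminated.
Round 2: Uma 7, Maya 6, Vikram 7, Alice 12. Maya eliminated.
Round 3: Uma 7, Vikram 13, Alice 12. Uma eliminated.
Round 4: Vikram 20, Alice 12. Vikram has a majority (≥17).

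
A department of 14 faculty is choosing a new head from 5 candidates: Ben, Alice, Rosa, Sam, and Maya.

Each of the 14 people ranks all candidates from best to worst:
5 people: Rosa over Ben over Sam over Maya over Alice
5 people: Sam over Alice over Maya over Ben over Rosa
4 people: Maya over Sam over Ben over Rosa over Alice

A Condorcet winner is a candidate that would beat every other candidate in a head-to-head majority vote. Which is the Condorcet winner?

Sam

Sam vs Ben: 9–5
Sam vs Alice: 14–0
Sam vs Rosa: 9–5
Sam vs Maya: 10–4
Sam beats every other candidate.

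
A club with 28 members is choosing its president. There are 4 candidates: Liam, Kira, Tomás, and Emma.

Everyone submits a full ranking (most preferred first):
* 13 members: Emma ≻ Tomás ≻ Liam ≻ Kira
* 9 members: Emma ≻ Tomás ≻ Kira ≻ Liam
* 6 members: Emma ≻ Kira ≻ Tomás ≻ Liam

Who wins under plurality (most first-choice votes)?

Emma

First-place votes: Liam 0, Kira 0, Tomás 0, Emma 28.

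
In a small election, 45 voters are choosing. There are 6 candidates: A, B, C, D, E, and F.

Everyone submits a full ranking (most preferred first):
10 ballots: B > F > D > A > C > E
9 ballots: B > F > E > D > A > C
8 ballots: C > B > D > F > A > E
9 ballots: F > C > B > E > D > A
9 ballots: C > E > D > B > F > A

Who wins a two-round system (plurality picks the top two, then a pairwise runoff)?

C

Round 1 first-place votes: A 0, B 19, C 17, D 0, E 0, F 9. B and C advance.
Runoff: B is ranked above C on 19 ballots, C above B on 26.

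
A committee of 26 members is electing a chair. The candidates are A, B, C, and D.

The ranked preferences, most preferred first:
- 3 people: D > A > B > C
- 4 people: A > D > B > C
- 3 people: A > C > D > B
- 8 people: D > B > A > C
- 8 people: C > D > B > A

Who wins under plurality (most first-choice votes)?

First-place votes: A 7, B 0, C 8, D 11.

D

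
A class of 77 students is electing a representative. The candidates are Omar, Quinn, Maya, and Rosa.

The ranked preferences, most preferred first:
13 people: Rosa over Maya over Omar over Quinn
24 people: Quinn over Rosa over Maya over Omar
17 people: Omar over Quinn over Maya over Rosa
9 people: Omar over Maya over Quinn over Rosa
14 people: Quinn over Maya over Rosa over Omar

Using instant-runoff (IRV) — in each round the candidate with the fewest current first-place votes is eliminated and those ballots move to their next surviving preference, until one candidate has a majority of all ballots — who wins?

Omar

Round 1: Omar 26, Quinn 38, Maya 0, Rosa 13. Maya eliminated.
Round 2: Omar 26, Quinn 38, Rosa 13. Rosa eliminated.
Round 3: Omar 39, Quinn 38. Omar has a majority (≥39).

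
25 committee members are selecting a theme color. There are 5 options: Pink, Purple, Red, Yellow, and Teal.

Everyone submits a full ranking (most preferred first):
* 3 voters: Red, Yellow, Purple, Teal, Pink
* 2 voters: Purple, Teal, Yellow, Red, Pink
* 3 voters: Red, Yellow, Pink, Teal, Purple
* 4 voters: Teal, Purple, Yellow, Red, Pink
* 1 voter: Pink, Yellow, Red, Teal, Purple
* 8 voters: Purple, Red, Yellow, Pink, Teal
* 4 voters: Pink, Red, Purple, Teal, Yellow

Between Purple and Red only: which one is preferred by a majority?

Purple

Purple is ranked above Red on 14 ballots; Red above Purple on 11.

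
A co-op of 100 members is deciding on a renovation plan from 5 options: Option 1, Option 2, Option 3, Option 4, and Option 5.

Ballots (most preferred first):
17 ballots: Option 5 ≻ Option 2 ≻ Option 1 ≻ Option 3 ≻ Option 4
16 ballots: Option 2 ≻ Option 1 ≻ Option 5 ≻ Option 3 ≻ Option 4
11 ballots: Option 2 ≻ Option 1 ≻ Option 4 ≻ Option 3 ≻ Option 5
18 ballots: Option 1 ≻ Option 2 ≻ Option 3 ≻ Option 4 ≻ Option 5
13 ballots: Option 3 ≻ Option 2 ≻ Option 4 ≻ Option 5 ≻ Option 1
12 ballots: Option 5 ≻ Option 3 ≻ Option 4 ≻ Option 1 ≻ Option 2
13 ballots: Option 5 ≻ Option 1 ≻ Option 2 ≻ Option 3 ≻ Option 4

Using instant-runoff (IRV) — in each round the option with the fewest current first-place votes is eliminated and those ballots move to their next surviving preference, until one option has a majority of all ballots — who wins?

Round 1: Option 1 18, Option 2 27, Option 3 13, Option 4 0, Option 5 42. Option 4 eliminated.
Round 2: Option 1 18, Option 2 27, Option 3 13, Option 5 42. Option 3 eliminated.
Round 3: Option 1 18, Option 2 40, Option 5 42. Option 1 eliminated.
Round 4: Option 2 58, Option 5 42. Option 2 has a majority (≥51).

Option 2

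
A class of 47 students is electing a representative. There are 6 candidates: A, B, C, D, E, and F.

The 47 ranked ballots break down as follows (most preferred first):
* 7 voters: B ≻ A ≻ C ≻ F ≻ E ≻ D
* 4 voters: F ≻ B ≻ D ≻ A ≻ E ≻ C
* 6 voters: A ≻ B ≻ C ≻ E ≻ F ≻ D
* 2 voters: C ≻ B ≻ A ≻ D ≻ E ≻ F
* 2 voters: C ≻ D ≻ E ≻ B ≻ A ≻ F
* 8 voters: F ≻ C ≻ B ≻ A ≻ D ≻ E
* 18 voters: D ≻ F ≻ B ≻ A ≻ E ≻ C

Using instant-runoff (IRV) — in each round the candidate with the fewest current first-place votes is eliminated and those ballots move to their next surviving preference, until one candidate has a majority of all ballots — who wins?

B

Round 1: A 6, B 7, C 4, D 18, E 0, F 12. E eliminated.
Round 2: A 6, B 7, C 4, D 18, F 12. C eliminated.
Round 3: A 6, B 9, D 20, F 12. A eliminated.
Round 4: B 15, D 20, F 12. F eliminated.
Round 5: B 27, D 20. B has a majority (≥24).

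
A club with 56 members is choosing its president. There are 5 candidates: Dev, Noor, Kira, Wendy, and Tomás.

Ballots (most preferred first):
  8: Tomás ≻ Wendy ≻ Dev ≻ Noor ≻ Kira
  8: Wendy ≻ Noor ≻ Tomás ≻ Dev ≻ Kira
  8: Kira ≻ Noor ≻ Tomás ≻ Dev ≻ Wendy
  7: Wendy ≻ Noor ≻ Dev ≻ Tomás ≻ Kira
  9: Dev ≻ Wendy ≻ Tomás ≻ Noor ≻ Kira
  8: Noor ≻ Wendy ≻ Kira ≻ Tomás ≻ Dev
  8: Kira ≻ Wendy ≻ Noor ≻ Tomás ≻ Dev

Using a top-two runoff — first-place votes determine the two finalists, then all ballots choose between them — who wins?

Round 1 first-place votes: Dev 9, Noor 8, Kira 16, Wendy 15, Tomás 8. Kira and Wendy advance.
Runoff: Kira is ranked above Wendy on 16 ballots, Wendy above Kira on 40.

Wendy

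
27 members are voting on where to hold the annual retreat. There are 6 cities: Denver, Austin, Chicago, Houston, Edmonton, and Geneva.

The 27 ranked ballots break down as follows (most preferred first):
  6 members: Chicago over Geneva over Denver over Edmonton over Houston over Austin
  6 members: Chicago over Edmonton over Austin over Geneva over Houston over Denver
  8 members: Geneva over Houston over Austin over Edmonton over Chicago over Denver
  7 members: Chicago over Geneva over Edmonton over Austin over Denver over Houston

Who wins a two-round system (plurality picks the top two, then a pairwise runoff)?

Chicago

Round 1 first-place votes: Denver 0, Austin 0, Chicago 19, Houston 0, Edmonton 0, Geneva 8. Chicago and Geneva advance.
Runoff: Chicago is ranked above Geneva on 19 ballots, Geneva above Chicago on 8.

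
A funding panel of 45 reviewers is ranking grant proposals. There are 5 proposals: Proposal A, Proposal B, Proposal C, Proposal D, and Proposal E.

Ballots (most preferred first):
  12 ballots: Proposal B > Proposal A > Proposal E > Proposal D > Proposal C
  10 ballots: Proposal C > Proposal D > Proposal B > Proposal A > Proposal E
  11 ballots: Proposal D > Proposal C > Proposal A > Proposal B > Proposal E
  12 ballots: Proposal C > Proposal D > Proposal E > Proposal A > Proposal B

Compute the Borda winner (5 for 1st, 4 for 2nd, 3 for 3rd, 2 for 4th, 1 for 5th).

Proposal D

Proposal A: 12×4 + 10×2 + 11×3 + 12×2 = 125
Proposal B: 12×5 + 10×3 + 11×2 + 12×1 = 124
Proposal C: 12×1 + 10×5 + 11×4 + 12×5 = 166
Proposal D: 12×2 + 10×4 + 11×5 + 12×4 = 167
Proposal E: 12×3 + 10×1 + 11×1 + 12×3 = 93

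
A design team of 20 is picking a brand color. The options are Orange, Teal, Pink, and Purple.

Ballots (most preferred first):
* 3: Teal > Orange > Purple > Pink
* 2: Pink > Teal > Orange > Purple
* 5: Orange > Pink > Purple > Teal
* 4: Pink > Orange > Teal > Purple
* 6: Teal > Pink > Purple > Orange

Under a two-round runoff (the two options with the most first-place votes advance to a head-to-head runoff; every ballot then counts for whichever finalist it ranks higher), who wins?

Pink

Round 1 first-place votes: Orange 5, Teal 9, Pink 6, Purple 0. Teal and Pink advance.
Runoff: Teal is ranked above Pink on 9 ballots, Pink above Teal on 11.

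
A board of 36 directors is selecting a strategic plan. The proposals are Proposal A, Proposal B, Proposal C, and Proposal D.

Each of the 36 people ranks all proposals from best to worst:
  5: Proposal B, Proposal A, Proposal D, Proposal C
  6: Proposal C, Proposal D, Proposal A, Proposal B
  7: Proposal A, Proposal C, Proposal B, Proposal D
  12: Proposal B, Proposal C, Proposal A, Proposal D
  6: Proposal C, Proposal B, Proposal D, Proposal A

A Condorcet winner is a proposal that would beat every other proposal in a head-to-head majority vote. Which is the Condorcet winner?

Proposal C

Proposal C vs Proposal A: 24–12
Proposal C vs Proposal B: 19–17
Proposal C vs Proposal D: 31–5
Proposal C beats every other proposal.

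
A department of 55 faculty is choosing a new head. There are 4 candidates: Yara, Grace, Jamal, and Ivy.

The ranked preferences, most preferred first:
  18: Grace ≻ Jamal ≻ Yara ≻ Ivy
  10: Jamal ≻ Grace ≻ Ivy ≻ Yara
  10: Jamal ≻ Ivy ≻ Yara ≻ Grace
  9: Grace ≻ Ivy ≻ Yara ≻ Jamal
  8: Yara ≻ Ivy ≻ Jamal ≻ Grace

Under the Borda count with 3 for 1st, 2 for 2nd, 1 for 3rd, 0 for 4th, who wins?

Yara: 18×1 + 10×0 + 10×1 + 9×1 + 8×3 = 61
Grace: 18×3 + 10×2 + 10×0 + 9×3 + 8×0 = 101
Jamal: 18×2 + 10×3 + 10×3 + 9×0 + 8×1 = 104
Ivy: 18×0 + 10×1 + 10×2 + 9×2 + 8×2 = 64

Jamal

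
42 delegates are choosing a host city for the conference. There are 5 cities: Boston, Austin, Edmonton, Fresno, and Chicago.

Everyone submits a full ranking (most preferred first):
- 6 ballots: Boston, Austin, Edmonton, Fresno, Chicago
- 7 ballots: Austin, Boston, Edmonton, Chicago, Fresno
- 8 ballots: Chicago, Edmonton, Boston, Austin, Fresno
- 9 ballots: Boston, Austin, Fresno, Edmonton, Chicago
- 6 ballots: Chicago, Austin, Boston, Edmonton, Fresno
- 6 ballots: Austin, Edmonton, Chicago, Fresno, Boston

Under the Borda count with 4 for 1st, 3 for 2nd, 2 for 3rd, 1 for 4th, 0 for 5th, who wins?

Austin

Boston: 6×4 + 7×3 + 8×2 + 9×4 + 6×2 + 6×0 = 109
Austin: 6×3 + 7×4 + 8×1 + 9×3 + 6×3 + 6×4 = 123
Edmonton: 6×2 + 7×2 + 8×3 + 9×1 + 6×1 + 6×3 = 83
Fresno: 6×1 + 7×0 + 8×0 + 9×2 + 6×0 + 6×1 = 30
Chicago: 6×0 + 7×1 + 8×4 + 9×0 + 6×4 + 6×2 = 75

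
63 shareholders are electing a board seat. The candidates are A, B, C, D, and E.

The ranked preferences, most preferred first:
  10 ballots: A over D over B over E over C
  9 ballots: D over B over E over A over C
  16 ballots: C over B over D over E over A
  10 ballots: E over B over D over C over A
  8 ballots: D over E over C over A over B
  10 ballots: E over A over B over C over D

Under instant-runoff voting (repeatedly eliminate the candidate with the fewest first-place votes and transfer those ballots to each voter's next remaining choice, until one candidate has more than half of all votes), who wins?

Round 1: A 10, B 0, C 16, D 17, E 20. B eliminated.
Round 2: A 10, C 16, D 17, E 20. A eliminated.
Round 3: C 16, D 27, E 20. C eliminated.
Round 4: D 43, E 20. D has a majority (≥32).

D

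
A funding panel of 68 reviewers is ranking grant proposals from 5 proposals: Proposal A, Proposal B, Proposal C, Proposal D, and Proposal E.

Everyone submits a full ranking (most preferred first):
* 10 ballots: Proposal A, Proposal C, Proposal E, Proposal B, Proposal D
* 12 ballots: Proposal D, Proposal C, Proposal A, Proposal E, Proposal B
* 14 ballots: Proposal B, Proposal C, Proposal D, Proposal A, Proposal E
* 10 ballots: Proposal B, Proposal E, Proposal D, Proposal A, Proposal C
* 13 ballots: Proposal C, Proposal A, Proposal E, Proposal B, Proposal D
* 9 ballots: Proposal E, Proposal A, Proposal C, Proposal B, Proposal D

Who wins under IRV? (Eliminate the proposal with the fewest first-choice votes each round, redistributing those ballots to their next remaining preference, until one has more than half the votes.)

Proposal C

Round 1: Proposal A 10, Proposal B 24, Proposal C 13, Proposal D 12, Proposal E 9. Proposal E eliminated.
Round 2: Proposal A 19, Proposal B 24, Proposal C 13, Proposal D 12. Proposal D eliminated.
Round 3: Proposal A 19, Proposal B 24, Proposal C 25. Proposal A eliminated.
Round 4: Proposal B 24, Proposal C 44. Proposal C has a majority (≥35).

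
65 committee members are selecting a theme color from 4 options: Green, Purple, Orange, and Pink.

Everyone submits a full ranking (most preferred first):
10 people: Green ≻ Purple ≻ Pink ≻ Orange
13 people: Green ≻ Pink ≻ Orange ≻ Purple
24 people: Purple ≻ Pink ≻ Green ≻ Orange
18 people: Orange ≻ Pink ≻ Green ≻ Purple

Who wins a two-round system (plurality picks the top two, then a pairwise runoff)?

Green

Round 1 first-place votes: Green 23, Purple 24, Orange 18, Pink 0. Purple and Green advance.
Runoff: Purple is ranked above Green on 24 ballots, Green above Purple on 41.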